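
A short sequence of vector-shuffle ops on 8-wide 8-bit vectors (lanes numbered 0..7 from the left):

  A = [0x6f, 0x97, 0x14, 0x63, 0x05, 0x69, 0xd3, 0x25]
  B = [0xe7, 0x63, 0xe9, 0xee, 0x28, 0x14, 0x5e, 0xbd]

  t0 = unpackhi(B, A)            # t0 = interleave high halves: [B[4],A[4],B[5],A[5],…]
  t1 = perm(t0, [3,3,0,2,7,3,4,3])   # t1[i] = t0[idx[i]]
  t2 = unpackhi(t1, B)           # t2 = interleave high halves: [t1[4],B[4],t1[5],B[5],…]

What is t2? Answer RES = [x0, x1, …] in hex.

RES = [ 0x25  0x28  0x69  0x14  0x5e  0x5e  0x69  0xbd ]

t0 = [0x28, 0x05, 0x14, 0x69, 0x5e, 0xd3, 0xbd, 0x25]
t1 = [0x69, 0x69, 0x28, 0x14, 0x25, 0x69, 0x5e, 0x69]
t2 = [0x25, 0x28, 0x69, 0x14, 0x5e, 0x5e, 0x69, 0xbd]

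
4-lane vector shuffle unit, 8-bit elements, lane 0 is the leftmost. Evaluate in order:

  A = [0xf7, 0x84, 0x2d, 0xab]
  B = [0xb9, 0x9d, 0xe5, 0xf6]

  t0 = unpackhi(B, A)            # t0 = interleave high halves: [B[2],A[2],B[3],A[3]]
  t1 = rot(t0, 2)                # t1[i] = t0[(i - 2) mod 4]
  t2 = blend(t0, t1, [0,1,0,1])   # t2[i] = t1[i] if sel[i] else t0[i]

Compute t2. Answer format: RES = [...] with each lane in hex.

RES = [0xe5, 0xab, 0xf6, 0x2d]

t0 = [0xe5, 0x2d, 0xf6, 0xab]
t1 = [0xf6, 0xab, 0xe5, 0x2d]
t2 = [0xe5, 0xab, 0xf6, 0x2d]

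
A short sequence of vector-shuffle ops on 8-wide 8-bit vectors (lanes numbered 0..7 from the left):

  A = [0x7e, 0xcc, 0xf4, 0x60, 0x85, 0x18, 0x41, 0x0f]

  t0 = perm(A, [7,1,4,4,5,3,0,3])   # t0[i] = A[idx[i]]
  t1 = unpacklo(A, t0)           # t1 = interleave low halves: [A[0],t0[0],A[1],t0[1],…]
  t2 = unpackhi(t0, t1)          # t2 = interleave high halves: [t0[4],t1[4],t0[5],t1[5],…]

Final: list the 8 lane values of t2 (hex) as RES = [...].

t0 = [0x0f, 0xcc, 0x85, 0x85, 0x18, 0x60, 0x7e, 0x60]
t1 = [0x7e, 0x0f, 0xcc, 0xcc, 0xf4, 0x85, 0x60, 0x85]
t2 = [0x18, 0xf4, 0x60, 0x85, 0x7e, 0x60, 0x60, 0x85]

RES = [ 0x18  0xf4  0x60  0x85  0x7e  0x60  0x60  0x85 ]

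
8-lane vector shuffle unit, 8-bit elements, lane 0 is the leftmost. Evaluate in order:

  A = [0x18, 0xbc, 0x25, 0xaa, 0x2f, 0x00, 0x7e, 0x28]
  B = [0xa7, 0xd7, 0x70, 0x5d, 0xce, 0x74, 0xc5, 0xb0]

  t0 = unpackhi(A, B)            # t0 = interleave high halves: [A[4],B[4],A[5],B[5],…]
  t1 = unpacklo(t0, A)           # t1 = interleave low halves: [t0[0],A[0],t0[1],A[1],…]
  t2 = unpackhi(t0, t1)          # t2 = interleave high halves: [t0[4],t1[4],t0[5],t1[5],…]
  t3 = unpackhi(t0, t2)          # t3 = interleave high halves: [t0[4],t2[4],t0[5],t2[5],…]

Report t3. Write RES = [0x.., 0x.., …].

  t0: 2f ce 00 74 7e c5 28 b0
  t1: 2f 18 ce bc 00 25 74 aa
  t2: 7e 00 c5 25 28 74 b0 aa
  t3: 7e 28 c5 74 28 b0 b0 aa

RES = [0x7e, 0x28, 0xc5, 0x74, 0x28, 0xb0, 0xb0, 0xaa]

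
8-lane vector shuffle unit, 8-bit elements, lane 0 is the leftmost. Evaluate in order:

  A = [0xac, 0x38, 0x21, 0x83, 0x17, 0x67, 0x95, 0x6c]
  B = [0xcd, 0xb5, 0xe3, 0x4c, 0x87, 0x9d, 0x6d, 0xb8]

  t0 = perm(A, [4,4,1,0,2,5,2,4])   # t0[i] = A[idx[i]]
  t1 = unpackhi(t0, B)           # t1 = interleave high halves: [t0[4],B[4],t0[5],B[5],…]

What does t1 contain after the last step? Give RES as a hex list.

RES = [0x21, 0x87, 0x67, 0x9d, 0x21, 0x6d, 0x17, 0xb8]

  t0: 17 17 38 ac 21 67 21 17
  t1: 21 87 67 9d 21 6d 17 b8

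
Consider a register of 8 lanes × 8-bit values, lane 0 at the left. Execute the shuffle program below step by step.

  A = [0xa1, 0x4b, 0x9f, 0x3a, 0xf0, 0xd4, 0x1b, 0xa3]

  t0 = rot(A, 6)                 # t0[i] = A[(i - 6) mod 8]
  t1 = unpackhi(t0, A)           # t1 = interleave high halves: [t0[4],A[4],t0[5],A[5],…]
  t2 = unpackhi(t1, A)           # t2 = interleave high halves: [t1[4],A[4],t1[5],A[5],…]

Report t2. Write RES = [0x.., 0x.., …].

t0 = [0x9f, 0x3a, 0xf0, 0xd4, 0x1b, 0xa3, 0xa1, 0x4b]
t1 = [0x1b, 0xf0, 0xa3, 0xd4, 0xa1, 0x1b, 0x4b, 0xa3]
t2 = [0xa1, 0xf0, 0x1b, 0xd4, 0x4b, 0x1b, 0xa3, 0xa3]

RES = [0xa1, 0xf0, 0x1b, 0xd4, 0x4b, 0x1b, 0xa3, 0xa3]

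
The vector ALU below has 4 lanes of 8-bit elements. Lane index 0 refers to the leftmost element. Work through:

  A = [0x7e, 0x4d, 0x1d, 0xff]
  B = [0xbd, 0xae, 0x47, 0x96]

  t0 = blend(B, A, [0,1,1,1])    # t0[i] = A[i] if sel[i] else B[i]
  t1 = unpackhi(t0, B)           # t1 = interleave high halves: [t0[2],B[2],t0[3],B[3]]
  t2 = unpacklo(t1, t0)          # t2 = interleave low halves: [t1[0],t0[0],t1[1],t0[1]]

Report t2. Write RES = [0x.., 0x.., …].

→ t0 |bd|4d|1d|ff|
→ t1 |1d|47|ff|96|
→ t2 |1d|bd|47|4d|

RES = [ 0x1d  0xbd  0x47  0x4d ]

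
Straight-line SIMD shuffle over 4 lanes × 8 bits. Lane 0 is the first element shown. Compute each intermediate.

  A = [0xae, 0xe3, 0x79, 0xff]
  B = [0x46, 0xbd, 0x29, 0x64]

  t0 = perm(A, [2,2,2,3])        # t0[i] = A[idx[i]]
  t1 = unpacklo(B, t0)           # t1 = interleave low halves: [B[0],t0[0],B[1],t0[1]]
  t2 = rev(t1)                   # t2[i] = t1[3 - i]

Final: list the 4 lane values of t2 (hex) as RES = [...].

t0 = [0x79, 0x79, 0x79, 0xff]
t1 = [0x46, 0x79, 0xbd, 0x79]
t2 = [0x79, 0xbd, 0x79, 0x46]

RES = [ 0x79  0xbd  0x79  0x46 ]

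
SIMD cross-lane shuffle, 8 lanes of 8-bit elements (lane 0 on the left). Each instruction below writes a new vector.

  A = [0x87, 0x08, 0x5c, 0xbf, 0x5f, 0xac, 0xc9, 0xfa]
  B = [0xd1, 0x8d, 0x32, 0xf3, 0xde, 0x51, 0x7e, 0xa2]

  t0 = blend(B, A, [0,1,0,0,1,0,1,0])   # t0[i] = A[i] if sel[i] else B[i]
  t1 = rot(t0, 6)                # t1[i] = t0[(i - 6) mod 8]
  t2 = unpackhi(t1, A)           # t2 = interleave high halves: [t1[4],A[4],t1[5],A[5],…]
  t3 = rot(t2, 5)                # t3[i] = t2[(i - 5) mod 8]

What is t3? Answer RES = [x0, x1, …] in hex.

RES = [ 0xac  0xd1  0xc9  0x08  0xfa  0xc9  0x5f  0xa2 ]

  t0: d1 08 32 f3 5f 51 c9 a2
  t1: 32 f3 5f 51 c9 a2 d1 08
  t2: c9 5f a2 ac d1 c9 08 fa
  t3: ac d1 c9 08 fa c9 5f a2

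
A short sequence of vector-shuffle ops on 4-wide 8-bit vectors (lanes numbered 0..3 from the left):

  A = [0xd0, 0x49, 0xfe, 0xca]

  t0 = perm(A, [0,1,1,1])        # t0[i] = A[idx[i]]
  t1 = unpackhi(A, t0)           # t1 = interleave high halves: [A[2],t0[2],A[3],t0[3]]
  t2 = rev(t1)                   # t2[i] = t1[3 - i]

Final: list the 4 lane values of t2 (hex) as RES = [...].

→ t0 |d0|49|49|49|
→ t1 |fe|49|ca|49|
→ t2 |49|ca|49|fe|

RES = [ 0x49  0xca  0x49  0xfe ]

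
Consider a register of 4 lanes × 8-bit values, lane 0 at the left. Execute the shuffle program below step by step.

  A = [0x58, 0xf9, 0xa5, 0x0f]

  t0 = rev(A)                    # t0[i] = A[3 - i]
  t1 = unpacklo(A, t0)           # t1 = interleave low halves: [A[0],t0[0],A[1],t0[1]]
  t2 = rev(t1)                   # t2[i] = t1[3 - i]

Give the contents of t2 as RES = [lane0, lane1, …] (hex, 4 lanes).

  t0: 0f a5 f9 58
  t1: 58 0f f9 a5
  t2: a5 f9 0f 58

RES = [0xa5, 0xf9, 0x0f, 0x58]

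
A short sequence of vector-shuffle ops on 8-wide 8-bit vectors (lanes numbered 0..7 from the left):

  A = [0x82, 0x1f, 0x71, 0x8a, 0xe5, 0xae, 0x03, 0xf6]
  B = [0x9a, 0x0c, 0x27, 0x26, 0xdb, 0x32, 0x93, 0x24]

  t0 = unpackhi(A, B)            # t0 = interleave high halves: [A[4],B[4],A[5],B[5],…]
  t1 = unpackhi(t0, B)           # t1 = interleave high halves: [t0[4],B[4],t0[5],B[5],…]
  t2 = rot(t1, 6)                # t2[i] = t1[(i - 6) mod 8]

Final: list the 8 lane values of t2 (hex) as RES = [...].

RES = [0x93, 0x32, 0xf6, 0x93, 0x24, 0x24, 0x03, 0xdb]

  t0: e5 db ae 32 03 93 f6 24
  t1: 03 db 93 32 f6 93 24 24
  t2: 93 32 f6 93 24 24 03 db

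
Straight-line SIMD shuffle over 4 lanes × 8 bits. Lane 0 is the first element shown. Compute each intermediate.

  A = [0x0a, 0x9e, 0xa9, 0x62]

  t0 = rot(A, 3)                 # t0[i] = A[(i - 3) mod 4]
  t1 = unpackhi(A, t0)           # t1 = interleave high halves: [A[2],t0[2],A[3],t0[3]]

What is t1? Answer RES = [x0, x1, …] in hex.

RES = [0xa9, 0x62, 0x62, 0x0a]

t0 = [0x9e, 0xa9, 0x62, 0x0a]
t1 = [0xa9, 0x62, 0x62, 0x0a]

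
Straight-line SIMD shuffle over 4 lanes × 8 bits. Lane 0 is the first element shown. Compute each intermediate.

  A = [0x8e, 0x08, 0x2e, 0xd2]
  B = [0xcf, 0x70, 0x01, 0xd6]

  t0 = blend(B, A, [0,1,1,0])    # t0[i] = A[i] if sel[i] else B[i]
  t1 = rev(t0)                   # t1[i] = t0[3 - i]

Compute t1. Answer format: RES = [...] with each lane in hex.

  t0: cf 08 2e d6
  t1: d6 2e 08 cf

RES = [0xd6, 0x2e, 0x08, 0xcf]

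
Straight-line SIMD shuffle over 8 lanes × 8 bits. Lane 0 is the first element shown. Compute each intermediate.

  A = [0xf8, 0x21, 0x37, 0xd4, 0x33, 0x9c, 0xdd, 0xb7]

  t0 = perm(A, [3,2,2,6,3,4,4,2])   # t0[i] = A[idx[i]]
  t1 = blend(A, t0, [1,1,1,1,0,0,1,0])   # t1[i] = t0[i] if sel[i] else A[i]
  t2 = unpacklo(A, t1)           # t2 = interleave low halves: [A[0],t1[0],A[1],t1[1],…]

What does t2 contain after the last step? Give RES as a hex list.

RES = [0xf8, 0xd4, 0x21, 0x37, 0x37, 0x37, 0xd4, 0xdd]

→ t0 |d4|37|37|dd|d4|33|33|37|
→ t1 |d4|37|37|dd|33|9c|33|b7|
→ t2 |f8|d4|21|37|37|37|d4|dd|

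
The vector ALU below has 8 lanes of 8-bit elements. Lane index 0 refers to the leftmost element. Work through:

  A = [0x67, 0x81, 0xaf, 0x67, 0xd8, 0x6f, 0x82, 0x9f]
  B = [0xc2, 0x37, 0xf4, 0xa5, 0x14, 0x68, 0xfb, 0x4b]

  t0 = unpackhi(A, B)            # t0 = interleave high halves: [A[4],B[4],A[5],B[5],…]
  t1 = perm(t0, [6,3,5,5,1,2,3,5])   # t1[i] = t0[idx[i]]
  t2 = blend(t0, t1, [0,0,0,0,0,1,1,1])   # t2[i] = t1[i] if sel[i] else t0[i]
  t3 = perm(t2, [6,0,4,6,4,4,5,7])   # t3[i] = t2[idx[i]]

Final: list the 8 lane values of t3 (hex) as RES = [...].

RES = [ 0x68  0xd8  0x82  0x68  0x82  0x82  0x6f  0xfb ]

→ t0 |d8|14|6f|68|82|fb|9f|4b|
→ t1 |9f|68|fb|fb|14|6f|68|fb|
→ t2 |d8|14|6f|68|82|6f|68|fb|
→ t3 |68|d8|82|68|82|82|6f|fb|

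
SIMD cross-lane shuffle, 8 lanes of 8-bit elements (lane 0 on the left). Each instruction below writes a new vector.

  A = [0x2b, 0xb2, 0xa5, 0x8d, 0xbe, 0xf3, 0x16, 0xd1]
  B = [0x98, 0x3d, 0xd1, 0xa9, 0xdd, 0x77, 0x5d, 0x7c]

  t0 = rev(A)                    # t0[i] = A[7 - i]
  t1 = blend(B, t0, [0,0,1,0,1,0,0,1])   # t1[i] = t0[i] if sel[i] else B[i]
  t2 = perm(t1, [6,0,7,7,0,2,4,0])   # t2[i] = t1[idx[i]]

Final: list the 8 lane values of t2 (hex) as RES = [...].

t0 = [0xd1, 0x16, 0xf3, 0xbe, 0x8d, 0xa5, 0xb2, 0x2b]
t1 = [0x98, 0x3d, 0xf3, 0xa9, 0x8d, 0x77, 0x5d, 0x2b]
t2 = [0x5d, 0x98, 0x2b, 0x2b, 0x98, 0xf3, 0x8d, 0x98]

RES = [0x5d, 0x98, 0x2b, 0x2b, 0x98, 0xf3, 0x8d, 0x98]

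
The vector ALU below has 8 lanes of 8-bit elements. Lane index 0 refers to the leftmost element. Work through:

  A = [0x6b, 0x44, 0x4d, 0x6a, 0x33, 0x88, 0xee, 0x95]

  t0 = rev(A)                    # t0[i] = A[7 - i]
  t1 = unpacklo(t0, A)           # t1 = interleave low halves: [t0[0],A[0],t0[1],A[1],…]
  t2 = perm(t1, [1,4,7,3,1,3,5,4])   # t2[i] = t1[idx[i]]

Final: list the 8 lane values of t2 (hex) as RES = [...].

RES = [0x6b, 0x88, 0x6a, 0x44, 0x6b, 0x44, 0x4d, 0x88]

→ t0 |95|ee|88|33|6a|4d|44|6b|
→ t1 |95|6b|ee|44|88|4d|33|6a|
→ t2 |6b|88|6a|44|6b|44|4d|88|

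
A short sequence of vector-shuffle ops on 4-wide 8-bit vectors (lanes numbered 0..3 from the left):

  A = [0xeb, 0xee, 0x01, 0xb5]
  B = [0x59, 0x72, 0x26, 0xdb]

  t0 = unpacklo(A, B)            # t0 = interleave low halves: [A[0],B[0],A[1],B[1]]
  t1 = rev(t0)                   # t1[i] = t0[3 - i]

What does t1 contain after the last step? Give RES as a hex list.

RES = [ 0x72  0xee  0x59  0xeb ]

→ t0 |eb|59|ee|72|
→ t1 |72|ee|59|eb|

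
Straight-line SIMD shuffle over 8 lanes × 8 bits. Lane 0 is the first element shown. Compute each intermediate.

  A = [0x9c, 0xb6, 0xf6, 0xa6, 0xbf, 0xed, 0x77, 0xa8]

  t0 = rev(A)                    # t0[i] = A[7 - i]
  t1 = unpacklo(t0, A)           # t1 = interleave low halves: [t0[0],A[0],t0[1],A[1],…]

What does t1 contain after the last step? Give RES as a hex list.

→ t0 |a8|77|ed|bf|a6|f6|b6|9c|
→ t1 |a8|9c|77|b6|ed|f6|bf|a6|

RES = [ 0xa8  0x9c  0x77  0xb6  0xed  0xf6  0xbf  0xa6 ]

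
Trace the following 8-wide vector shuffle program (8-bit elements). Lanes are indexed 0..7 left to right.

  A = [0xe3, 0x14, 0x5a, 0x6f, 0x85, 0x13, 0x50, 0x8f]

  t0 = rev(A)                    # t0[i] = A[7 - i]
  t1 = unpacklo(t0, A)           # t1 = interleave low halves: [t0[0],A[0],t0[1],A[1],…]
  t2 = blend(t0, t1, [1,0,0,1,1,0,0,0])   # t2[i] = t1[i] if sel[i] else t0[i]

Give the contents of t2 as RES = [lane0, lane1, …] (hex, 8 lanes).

→ t0 |8f|50|13|85|6f|5a|14|e3|
→ t1 |8f|e3|50|14|13|5a|85|6f|
→ t2 |8f|50|13|14|13|5a|14|e3|

RES = [ 0x8f  0x50  0x13  0x14  0x13  0x5a  0x14  0xe3 ]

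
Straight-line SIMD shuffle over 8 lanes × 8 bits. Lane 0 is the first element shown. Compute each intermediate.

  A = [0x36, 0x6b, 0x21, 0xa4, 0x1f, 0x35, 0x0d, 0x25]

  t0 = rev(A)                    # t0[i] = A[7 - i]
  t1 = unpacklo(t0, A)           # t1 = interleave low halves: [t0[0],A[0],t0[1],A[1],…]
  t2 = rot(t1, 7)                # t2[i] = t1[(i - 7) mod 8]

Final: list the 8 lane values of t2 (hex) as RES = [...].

RES = [ 0x36  0x0d  0x6b  0x35  0x21  0x1f  0xa4  0x25 ]

t0 = [0x25, 0x0d, 0x35, 0x1f, 0xa4, 0x21, 0x6b, 0x36]
t1 = [0x25, 0x36, 0x0d, 0x6b, 0x35, 0x21, 0x1f, 0xa4]
t2 = [0x36, 0x0d, 0x6b, 0x35, 0x21, 0x1f, 0xa4, 0x25]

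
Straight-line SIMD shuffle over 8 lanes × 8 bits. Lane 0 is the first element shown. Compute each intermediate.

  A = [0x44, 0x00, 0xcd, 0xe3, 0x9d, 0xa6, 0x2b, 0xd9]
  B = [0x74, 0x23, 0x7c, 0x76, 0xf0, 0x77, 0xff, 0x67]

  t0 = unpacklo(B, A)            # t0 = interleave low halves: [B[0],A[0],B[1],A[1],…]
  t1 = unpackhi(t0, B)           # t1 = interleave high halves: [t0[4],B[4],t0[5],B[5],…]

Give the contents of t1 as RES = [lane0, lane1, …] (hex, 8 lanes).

t0 = [0x74, 0x44, 0x23, 0x00, 0x7c, 0xcd, 0x76, 0xe3]
t1 = [0x7c, 0xf0, 0xcd, 0x77, 0x76, 0xff, 0xe3, 0x67]

RES = [0x7c, 0xf0, 0xcd, 0x77, 0x76, 0xff, 0xe3, 0x67]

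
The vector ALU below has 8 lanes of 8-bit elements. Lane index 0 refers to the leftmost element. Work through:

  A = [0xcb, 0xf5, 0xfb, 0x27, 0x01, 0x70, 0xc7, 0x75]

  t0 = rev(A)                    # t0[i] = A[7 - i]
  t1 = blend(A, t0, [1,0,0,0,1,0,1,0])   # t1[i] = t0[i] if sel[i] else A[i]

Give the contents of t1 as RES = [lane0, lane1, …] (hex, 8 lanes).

RES = [ 0x75  0xf5  0xfb  0x27  0x27  0x70  0xf5  0x75 ]

  t0: 75 c7 70 01 27 fb f5 cb
  t1: 75 f5 fb 27 27 70 f5 75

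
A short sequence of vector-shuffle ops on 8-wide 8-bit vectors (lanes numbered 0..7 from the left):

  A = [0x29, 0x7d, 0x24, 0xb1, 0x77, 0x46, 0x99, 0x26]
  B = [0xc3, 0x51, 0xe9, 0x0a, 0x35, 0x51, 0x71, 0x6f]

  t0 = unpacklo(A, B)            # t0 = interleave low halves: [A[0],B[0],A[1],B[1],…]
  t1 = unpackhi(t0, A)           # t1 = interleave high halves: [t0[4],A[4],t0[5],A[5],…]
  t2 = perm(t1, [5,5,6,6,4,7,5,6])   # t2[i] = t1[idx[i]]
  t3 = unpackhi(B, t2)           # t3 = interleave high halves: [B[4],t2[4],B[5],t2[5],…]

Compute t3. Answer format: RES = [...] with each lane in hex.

RES = [ 0x35  0xb1  0x51  0x26  0x71  0x99  0x6f  0x0a ]

t0 = [0x29, 0xc3, 0x7d, 0x51, 0x24, 0xe9, 0xb1, 0x0a]
t1 = [0x24, 0x77, 0xe9, 0x46, 0xb1, 0x99, 0x0a, 0x26]
t2 = [0x99, 0x99, 0x0a, 0x0a, 0xb1, 0x26, 0x99, 0x0a]
t3 = [0x35, 0xb1, 0x51, 0x26, 0x71, 0x99, 0x6f, 0x0a]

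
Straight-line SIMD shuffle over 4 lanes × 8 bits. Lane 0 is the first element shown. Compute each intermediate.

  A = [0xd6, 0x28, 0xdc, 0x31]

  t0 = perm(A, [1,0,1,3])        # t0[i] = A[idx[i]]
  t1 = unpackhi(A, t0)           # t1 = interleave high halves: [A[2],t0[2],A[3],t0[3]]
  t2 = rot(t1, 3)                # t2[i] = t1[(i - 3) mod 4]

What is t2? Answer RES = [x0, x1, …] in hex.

t0 = [0x28, 0xd6, 0x28, 0x31]
t1 = [0xdc, 0x28, 0x31, 0x31]
t2 = [0x28, 0x31, 0x31, 0xdc]

RES = [0x28, 0x31, 0x31, 0xdc]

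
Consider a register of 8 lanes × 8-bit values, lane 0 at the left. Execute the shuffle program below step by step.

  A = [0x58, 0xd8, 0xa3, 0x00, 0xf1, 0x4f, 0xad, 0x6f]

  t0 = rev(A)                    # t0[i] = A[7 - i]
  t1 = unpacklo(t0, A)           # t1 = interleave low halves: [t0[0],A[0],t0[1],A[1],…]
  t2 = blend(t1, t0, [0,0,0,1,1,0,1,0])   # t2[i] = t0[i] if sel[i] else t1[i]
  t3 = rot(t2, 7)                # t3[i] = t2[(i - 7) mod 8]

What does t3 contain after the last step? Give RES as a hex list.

RES = [0x58, 0xad, 0xf1, 0x00, 0xa3, 0xd8, 0x00, 0x6f]

→ t0 |6f|ad|4f|f1|00|a3|d8|58|
→ t1 |6f|58|ad|d8|4f|a3|f1|00|
→ t2 |6f|58|ad|f1|00|a3|d8|00|
→ t3 |58|ad|f1|00|a3|d8|00|6f|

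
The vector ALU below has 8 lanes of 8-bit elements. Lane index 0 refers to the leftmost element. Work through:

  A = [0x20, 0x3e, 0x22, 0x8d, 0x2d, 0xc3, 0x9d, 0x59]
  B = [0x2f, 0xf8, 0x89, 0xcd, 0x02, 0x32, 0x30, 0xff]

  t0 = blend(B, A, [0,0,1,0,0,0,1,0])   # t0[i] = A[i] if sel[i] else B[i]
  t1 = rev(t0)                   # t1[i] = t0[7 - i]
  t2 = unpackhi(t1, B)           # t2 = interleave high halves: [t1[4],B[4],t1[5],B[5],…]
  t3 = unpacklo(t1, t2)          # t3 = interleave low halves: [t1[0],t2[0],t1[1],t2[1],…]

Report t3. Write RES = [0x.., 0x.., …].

RES = [ 0xff  0xcd  0x9d  0x02  0x32  0x22  0x02  0x32 ]

  t0: 2f f8 22 cd 02 32 9d ff
  t1: ff 9d 32 02 cd 22 f8 2f
  t2: cd 02 22 32 f8 30 2f ff
  t3: ff cd 9d 02 32 22 02 32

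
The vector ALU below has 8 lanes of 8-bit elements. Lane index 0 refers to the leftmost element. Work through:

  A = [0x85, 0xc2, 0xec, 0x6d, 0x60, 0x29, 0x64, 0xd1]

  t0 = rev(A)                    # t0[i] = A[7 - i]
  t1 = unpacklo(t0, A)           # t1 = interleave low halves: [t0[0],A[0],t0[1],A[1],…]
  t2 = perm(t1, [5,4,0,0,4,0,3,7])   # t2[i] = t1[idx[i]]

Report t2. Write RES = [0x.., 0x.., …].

  t0: d1 64 29 60 6d ec c2 85
  t1: d1 85 64 c2 29 ec 60 6d
  t2: ec 29 d1 d1 29 d1 c2 6d

RES = [0xec, 0x29, 0xd1, 0xd1, 0x29, 0xd1, 0xc2, 0x6d]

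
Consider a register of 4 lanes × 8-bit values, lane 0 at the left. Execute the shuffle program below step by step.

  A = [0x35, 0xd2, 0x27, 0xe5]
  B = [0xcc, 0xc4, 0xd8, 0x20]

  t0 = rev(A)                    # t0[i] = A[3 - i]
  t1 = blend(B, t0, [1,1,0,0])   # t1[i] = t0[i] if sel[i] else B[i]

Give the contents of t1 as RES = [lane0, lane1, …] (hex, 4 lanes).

RES = [0xe5, 0x27, 0xd8, 0x20]

t0 = [0xe5, 0x27, 0xd2, 0x35]
t1 = [0xe5, 0x27, 0xd8, 0x20]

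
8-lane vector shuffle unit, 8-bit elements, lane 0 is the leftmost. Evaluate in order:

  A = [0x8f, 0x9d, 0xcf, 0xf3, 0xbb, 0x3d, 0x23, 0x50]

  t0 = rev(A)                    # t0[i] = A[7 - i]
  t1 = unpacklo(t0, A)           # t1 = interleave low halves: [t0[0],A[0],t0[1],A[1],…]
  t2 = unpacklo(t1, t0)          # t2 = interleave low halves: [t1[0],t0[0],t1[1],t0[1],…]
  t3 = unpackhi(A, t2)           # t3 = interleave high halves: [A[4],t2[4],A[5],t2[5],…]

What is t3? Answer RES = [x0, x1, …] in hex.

→ t0 |50|23|3d|bb|f3|cf|9d|8f|
→ t1 |50|8f|23|9d|3d|cf|bb|f3|
→ t2 |50|50|8f|23|23|3d|9d|bb|
→ t3 |bb|23|3d|3d|23|9d|50|bb|

RES = [0xbb, 0x23, 0x3d, 0x3d, 0x23, 0x9d, 0x50, 0xbb]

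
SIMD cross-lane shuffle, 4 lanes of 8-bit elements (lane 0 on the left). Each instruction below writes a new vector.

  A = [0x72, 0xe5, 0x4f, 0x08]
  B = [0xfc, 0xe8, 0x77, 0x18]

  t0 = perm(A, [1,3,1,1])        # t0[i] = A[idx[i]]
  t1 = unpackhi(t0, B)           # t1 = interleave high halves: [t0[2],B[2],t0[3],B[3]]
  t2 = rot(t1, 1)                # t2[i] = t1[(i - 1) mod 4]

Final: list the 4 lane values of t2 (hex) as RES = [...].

t0 = [0xe5, 0x08, 0xe5, 0xe5]
t1 = [0xe5, 0x77, 0xe5, 0x18]
t2 = [0x18, 0xe5, 0x77, 0xe5]

RES = [ 0x18  0xe5  0x77  0xe5 ]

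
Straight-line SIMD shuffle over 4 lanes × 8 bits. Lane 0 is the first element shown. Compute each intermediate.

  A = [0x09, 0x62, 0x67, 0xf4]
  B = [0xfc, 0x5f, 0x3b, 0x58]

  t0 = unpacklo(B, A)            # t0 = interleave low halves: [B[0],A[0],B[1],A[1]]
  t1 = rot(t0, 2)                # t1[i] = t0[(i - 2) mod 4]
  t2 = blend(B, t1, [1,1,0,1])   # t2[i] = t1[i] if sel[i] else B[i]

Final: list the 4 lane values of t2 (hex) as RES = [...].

  t0: fc 09 5f 62
  t1: 5f 62 fc 09
  t2: 5f 62 3b 09

RES = [ 0x5f  0x62  0x3b  0x09 ]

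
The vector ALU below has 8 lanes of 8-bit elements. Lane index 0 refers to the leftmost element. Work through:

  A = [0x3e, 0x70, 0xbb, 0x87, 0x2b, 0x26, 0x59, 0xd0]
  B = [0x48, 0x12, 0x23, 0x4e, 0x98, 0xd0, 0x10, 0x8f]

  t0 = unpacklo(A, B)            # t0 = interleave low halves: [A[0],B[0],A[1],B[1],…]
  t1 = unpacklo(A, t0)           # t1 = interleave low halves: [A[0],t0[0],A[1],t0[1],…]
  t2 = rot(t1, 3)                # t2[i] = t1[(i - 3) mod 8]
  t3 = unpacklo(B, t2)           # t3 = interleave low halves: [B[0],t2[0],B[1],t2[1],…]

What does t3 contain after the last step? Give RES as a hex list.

t0 = [0x3e, 0x48, 0x70, 0x12, 0xbb, 0x23, 0x87, 0x4e]
t1 = [0x3e, 0x3e, 0x70, 0x48, 0xbb, 0x70, 0x87, 0x12]
t2 = [0x70, 0x87, 0x12, 0x3e, 0x3e, 0x70, 0x48, 0xbb]
t3 = [0x48, 0x70, 0x12, 0x87, 0x23, 0x12, 0x4e, 0x3e]

RES = [0x48, 0x70, 0x12, 0x87, 0x23, 0x12, 0x4e, 0x3e]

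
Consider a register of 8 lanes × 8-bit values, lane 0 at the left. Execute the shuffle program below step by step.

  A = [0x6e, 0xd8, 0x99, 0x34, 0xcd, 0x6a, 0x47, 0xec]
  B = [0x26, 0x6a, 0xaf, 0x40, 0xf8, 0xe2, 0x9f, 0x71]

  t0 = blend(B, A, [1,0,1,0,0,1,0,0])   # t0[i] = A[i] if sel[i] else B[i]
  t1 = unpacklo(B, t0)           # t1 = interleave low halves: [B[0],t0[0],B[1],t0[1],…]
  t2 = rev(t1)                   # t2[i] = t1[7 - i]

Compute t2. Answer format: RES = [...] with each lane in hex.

RES = [ 0x40  0x40  0x99  0xaf  0x6a  0x6a  0x6e  0x26 ]

t0 = [0x6e, 0x6a, 0x99, 0x40, 0xf8, 0x6a, 0x9f, 0x71]
t1 = [0x26, 0x6e, 0x6a, 0x6a, 0xaf, 0x99, 0x40, 0x40]
t2 = [0x40, 0x40, 0x99, 0xaf, 0x6a, 0x6a, 0x6e, 0x26]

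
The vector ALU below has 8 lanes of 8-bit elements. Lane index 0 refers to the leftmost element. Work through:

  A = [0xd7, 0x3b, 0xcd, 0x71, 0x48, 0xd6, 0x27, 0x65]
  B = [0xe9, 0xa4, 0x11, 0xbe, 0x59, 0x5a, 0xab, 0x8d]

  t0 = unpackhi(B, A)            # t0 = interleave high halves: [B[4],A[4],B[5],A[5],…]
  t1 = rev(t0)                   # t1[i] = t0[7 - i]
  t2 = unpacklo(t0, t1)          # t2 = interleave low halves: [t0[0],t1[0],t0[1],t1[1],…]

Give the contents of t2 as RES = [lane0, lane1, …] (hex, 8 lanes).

t0 = [0x59, 0x48, 0x5a, 0xd6, 0xab, 0x27, 0x8d, 0x65]
t1 = [0x65, 0x8d, 0x27, 0xab, 0xd6, 0x5a, 0x48, 0x59]
t2 = [0x59, 0x65, 0x48, 0x8d, 0x5a, 0x27, 0xd6, 0xab]

RES = [0x59, 0x65, 0x48, 0x8d, 0x5a, 0x27, 0xd6, 0xab]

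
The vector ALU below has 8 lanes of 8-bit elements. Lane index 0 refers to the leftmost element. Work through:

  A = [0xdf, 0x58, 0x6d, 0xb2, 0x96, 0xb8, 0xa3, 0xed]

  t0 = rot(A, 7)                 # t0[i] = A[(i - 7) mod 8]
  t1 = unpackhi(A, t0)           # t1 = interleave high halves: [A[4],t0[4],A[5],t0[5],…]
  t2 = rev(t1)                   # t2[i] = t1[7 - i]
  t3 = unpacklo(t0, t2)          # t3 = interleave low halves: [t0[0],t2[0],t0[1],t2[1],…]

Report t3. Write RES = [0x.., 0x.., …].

RES = [ 0x58  0xdf  0x6d  0xed  0xb2  0xed  0x96  0xa3 ]

  t0: 58 6d b2 96 b8 a3 ed df
  t1: 96 b8 b8 a3 a3 ed ed df
  t2: df ed ed a3 a3 b8 b8 96
  t3: 58 df 6d ed b2 ed 96 a3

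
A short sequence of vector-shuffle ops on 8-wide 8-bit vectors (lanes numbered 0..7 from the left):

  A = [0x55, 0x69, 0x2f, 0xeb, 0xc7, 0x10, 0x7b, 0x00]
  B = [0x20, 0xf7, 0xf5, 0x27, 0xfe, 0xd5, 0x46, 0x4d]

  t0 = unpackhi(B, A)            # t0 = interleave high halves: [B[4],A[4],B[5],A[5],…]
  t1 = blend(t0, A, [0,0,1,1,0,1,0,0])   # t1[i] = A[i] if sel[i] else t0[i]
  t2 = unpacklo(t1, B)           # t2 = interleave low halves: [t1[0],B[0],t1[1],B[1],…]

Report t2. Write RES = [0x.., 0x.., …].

RES = [0xfe, 0x20, 0xc7, 0xf7, 0x2f, 0xf5, 0xeb, 0x27]

t0 = [0xfe, 0xc7, 0xd5, 0x10, 0x46, 0x7b, 0x4d, 0x00]
t1 = [0xfe, 0xc7, 0x2f, 0xeb, 0x46, 0x10, 0x4d, 0x00]
t2 = [0xfe, 0x20, 0xc7, 0xf7, 0x2f, 0xf5, 0xeb, 0x27]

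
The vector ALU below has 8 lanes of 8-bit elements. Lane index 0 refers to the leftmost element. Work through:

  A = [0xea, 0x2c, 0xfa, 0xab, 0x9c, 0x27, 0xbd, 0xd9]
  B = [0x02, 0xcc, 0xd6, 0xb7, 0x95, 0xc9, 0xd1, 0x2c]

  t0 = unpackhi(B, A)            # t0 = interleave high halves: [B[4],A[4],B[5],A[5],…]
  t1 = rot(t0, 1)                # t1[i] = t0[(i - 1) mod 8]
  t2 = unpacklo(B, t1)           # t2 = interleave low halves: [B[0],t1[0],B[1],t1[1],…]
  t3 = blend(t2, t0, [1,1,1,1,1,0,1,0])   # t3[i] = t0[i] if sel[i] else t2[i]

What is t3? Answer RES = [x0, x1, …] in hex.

RES = [ 0x95  0x9c  0xc9  0x27  0xd1  0x9c  0x2c  0xc9 ]

→ t0 |95|9c|c9|27|d1|bd|2c|d9|
→ t1 |d9|95|9c|c9|27|d1|bd|2c|
→ t2 |02|d9|cc|95|d6|9c|b7|c9|
→ t3 |95|9c|c9|27|d1|9c|2c|c9|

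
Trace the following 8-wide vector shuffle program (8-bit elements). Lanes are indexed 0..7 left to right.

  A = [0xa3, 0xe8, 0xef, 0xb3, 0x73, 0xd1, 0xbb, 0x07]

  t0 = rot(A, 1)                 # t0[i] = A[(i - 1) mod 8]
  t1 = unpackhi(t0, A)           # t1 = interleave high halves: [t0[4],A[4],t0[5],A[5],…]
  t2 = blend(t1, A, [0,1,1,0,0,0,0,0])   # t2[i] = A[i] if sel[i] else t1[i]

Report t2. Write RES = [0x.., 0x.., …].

RES = [0xb3, 0xe8, 0xef, 0xd1, 0xd1, 0xbb, 0xbb, 0x07]

t0 = [0x07, 0xa3, 0xe8, 0xef, 0xb3, 0x73, 0xd1, 0xbb]
t1 = [0xb3, 0x73, 0x73, 0xd1, 0xd1, 0xbb, 0xbb, 0x07]
t2 = [0xb3, 0xe8, 0xef, 0xd1, 0xd1, 0xbb, 0xbb, 0x07]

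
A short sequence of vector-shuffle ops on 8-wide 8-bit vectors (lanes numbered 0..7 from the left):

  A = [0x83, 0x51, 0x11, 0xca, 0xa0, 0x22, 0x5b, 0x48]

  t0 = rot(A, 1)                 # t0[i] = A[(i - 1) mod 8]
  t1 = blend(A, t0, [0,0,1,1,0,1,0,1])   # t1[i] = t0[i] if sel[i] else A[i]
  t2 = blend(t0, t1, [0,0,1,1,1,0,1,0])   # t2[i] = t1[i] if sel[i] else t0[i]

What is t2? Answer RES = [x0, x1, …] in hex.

→ t0 |48|83|51|11|ca|a0|22|5b|
→ t1 |83|51|51|11|a0|a0|5b|5b|
→ t2 |48|83|51|11|a0|a0|5b|5b|

RES = [0x48, 0x83, 0x51, 0x11, 0xa0, 0xa0, 0x5b, 0x5b]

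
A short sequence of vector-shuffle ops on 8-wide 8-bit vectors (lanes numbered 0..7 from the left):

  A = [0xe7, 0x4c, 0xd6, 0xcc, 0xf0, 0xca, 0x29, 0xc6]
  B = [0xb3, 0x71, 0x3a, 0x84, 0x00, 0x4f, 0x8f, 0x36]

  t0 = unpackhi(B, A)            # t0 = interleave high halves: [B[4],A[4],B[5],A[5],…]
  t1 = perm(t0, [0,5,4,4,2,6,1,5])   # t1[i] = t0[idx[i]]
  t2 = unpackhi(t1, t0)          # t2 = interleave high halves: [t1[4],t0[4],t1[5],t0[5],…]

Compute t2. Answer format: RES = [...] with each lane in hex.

→ t0 |00|f0|4f|ca|8f|29|36|c6|
→ t1 |00|29|8f|8f|4f|36|f0|29|
→ t2 |4f|8f|36|29|f0|36|29|c6|

RES = [0x4f, 0x8f, 0x36, 0x29, 0xf0, 0x36, 0x29, 0xc6]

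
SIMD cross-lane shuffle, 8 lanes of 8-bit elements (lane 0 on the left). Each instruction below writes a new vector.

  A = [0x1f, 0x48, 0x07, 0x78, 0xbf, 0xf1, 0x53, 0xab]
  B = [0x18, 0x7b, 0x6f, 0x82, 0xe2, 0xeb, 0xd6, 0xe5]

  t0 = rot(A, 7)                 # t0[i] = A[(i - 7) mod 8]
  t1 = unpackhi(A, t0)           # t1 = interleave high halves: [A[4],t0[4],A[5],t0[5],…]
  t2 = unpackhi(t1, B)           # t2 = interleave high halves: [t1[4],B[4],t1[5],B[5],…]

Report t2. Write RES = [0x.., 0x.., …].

→ t0 |48|07|78|bf|f1|53|ab|1f|
→ t1 |bf|f1|f1|53|53|ab|ab|1f|
→ t2 |53|e2|ab|eb|ab|d6|1f|e5|

RES = [ 0x53  0xe2  0xab  0xeb  0xab  0xd6  0x1f  0xe5 ]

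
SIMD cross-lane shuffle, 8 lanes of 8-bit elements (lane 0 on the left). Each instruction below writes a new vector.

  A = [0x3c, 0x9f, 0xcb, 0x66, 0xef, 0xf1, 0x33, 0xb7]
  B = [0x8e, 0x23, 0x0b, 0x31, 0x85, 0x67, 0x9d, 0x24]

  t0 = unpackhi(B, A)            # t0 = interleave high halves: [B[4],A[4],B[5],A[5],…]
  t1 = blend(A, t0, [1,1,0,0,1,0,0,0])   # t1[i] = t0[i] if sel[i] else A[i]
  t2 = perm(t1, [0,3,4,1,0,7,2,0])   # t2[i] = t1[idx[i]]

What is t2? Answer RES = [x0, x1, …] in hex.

→ t0 |85|ef|67|f1|9d|33|24|b7|
→ t1 |85|ef|cb|66|9d|f1|33|b7|
→ t2 |85|66|9d|ef|85|b7|cb|85|

RES = [ 0x85  0x66  0x9d  0xef  0x85  0xb7  0xcb  0x85 ]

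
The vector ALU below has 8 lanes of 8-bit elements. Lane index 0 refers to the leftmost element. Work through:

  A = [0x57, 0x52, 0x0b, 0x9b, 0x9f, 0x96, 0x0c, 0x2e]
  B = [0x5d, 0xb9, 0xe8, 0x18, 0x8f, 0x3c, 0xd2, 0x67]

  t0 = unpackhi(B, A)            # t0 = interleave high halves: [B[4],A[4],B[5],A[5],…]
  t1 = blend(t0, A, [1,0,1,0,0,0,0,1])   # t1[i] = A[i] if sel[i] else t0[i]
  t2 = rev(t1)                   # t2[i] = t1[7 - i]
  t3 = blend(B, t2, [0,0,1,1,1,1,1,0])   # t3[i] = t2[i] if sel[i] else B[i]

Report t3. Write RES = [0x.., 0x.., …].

→ t0 |8f|9f|3c|96|d2|0c|67|2e|
→ t1 |57|9f|0b|96|d2|0c|67|2e|
→ t2 |2e|67|0c|d2|96|0b|9f|57|
→ t3 |5d|b9|0c|d2|96|0b|9f|67|

RES = [0x5d, 0xb9, 0x0c, 0xd2, 0x96, 0x0b, 0x9f, 0x67]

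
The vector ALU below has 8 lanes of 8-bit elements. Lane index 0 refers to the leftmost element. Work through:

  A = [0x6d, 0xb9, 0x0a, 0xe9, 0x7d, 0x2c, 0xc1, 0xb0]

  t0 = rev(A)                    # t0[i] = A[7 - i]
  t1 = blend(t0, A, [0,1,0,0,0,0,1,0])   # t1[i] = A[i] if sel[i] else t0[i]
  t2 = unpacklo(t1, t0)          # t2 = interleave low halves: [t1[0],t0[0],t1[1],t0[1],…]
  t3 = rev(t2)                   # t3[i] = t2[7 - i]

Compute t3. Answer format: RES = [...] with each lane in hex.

t0 = [0xb0, 0xc1, 0x2c, 0x7d, 0xe9, 0x0a, 0xb9, 0x6d]
t1 = [0xb0, 0xb9, 0x2c, 0x7d, 0xe9, 0x0a, 0xc1, 0x6d]
t2 = [0xb0, 0xb0, 0xb9, 0xc1, 0x2c, 0x2c, 0x7d, 0x7d]
t3 = [0x7d, 0x7d, 0x2c, 0x2c, 0xc1, 0xb9, 0xb0, 0xb0]

RES = [0x7d, 0x7d, 0x2c, 0x2c, 0xc1, 0xb9, 0xb0, 0xb0]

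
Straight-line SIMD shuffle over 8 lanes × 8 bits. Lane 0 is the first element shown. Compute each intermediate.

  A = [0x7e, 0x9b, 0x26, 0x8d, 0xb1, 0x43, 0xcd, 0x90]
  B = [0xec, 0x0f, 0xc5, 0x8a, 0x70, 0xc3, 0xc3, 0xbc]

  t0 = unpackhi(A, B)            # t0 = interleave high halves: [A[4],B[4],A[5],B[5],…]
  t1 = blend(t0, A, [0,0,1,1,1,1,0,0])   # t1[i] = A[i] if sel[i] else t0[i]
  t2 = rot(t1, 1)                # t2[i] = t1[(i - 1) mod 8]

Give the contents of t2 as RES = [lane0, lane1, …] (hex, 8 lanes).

  t0: b1 70 43 c3 cd c3 90 bc
  t1: b1 70 26 8d b1 43 90 bc
  t2: bc b1 70 26 8d b1 43 90

RES = [0xbc, 0xb1, 0x70, 0x26, 0x8d, 0xb1, 0x43, 0x90]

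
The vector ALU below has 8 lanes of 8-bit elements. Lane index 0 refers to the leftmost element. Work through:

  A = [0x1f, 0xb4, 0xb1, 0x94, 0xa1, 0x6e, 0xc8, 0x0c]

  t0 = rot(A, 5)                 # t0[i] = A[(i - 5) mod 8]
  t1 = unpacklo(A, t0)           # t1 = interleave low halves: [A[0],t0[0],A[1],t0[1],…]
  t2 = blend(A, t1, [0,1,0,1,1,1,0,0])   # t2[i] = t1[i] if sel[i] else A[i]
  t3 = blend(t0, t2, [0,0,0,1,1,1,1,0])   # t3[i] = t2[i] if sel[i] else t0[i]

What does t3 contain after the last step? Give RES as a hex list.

RES = [0x94, 0xa1, 0x6e, 0xa1, 0xb1, 0x6e, 0xc8, 0xb1]

→ t0 |94|a1|6e|c8|0c|1f|b4|b1|
→ t1 |1f|94|b4|a1|b1|6e|94|c8|
→ t2 |1f|94|b1|a1|b1|6e|c8|0c|
→ t3 |94|a1|6e|a1|b1|6e|c8|b1|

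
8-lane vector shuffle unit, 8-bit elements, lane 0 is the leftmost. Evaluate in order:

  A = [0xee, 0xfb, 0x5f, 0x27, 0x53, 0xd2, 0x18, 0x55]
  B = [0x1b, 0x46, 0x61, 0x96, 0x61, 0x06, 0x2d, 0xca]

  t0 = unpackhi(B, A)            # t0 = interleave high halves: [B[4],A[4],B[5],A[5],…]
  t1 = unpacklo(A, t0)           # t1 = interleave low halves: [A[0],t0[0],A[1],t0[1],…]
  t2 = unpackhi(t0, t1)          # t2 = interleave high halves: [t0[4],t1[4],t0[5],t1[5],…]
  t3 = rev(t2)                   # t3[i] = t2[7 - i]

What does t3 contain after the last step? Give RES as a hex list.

→ t0 |61|53|06|d2|2d|18|ca|55|
→ t1 |ee|61|fb|53|5f|06|27|d2|
→ t2 |2d|5f|18|06|ca|27|55|d2|
→ t3 |d2|55|27|ca|06|18|5f|2d|

RES = [ 0xd2  0x55  0x27  0xca  0x06  0x18  0x5f  0x2d ]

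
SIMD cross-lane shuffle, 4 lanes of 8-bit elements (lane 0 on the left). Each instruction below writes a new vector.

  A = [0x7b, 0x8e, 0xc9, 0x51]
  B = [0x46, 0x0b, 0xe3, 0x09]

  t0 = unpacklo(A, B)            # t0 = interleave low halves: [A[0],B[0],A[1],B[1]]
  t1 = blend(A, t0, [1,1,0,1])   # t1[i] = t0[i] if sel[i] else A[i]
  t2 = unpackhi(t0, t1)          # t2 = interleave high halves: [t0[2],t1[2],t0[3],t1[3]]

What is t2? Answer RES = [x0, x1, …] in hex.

RES = [ 0x8e  0xc9  0x0b  0x0b ]

t0 = [0x7b, 0x46, 0x8e, 0x0b]
t1 = [0x7b, 0x46, 0xc9, 0x0b]
t2 = [0x8e, 0xc9, 0x0b, 0x0b]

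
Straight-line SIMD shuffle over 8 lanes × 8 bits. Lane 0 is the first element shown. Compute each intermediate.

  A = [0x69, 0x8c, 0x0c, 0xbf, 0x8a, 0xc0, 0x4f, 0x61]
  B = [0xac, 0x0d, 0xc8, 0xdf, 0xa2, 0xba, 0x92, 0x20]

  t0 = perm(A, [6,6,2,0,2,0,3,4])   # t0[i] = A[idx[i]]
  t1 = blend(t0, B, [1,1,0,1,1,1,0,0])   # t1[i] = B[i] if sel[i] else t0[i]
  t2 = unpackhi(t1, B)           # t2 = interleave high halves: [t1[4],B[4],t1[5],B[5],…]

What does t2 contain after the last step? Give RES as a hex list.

→ t0 |4f|4f|0c|69|0c|69|bf|8a|
→ t1 |ac|0d|0c|df|a2|ba|bf|8a|
→ t2 |a2|a2|ba|ba|bf|92|8a|20|

RES = [0xa2, 0xa2, 0xba, 0xba, 0xbf, 0x92, 0x8a, 0x20]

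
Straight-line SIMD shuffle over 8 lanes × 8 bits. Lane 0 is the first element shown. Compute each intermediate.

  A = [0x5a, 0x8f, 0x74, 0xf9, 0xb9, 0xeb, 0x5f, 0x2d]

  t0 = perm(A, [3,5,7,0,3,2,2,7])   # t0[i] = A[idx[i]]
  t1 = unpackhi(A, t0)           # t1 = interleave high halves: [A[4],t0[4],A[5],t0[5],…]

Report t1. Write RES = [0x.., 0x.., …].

t0 = [0xf9, 0xeb, 0x2d, 0x5a, 0xf9, 0x74, 0x74, 0x2d]
t1 = [0xb9, 0xf9, 0xeb, 0x74, 0x5f, 0x74, 0x2d, 0x2d]

RES = [0xb9, 0xf9, 0xeb, 0x74, 0x5f, 0x74, 0x2d, 0x2d]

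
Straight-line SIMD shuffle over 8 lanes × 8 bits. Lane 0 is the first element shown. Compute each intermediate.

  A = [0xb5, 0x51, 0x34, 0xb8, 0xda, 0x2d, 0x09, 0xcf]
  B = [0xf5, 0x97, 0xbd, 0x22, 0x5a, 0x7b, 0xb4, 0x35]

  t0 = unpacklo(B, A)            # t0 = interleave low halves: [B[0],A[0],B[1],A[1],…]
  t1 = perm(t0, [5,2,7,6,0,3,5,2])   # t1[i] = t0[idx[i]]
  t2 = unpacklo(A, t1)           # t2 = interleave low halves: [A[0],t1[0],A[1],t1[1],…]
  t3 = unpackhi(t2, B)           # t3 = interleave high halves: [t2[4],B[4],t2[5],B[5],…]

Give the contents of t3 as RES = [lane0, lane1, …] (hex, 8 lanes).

t0 = [0xf5, 0xb5, 0x97, 0x51, 0xbd, 0x34, 0x22, 0xb8]
t1 = [0x34, 0x97, 0xb8, 0x22, 0xf5, 0x51, 0x34, 0x97]
t2 = [0xb5, 0x34, 0x51, 0x97, 0x34, 0xb8, 0xb8, 0x22]
t3 = [0x34, 0x5a, 0xb8, 0x7b, 0xb8, 0xb4, 0x22, 0x35]

RES = [ 0x34  0x5a  0xb8  0x7b  0xb8  0xb4  0x22  0x35 ]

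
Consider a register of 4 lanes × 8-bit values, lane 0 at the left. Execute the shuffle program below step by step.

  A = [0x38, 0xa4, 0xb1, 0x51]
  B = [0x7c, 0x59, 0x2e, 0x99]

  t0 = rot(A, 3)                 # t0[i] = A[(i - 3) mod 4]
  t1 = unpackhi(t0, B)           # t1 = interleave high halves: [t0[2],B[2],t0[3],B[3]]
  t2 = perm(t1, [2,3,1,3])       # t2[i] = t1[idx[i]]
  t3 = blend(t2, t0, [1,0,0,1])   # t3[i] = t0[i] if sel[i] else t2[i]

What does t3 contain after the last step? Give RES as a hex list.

t0 = [0xa4, 0xb1, 0x51, 0x38]
t1 = [0x51, 0x2e, 0x38, 0x99]
t2 = [0x38, 0x99, 0x2e, 0x99]
t3 = [0xa4, 0x99, 0x2e, 0x38]

RES = [ 0xa4  0x99  0x2e  0x38 ]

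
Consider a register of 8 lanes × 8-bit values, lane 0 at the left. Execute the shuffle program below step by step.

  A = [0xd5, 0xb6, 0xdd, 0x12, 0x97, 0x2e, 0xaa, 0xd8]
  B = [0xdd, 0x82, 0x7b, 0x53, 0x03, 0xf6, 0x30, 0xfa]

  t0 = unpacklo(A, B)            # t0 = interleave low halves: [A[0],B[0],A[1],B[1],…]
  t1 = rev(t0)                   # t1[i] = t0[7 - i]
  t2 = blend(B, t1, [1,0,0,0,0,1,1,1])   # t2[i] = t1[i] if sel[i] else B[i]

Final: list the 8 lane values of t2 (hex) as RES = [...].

t0 = [0xd5, 0xdd, 0xb6, 0x82, 0xdd, 0x7b, 0x12, 0x53]
t1 = [0x53, 0x12, 0x7b, 0xdd, 0x82, 0xb6, 0xdd, 0xd5]
t2 = [0x53, 0x82, 0x7b, 0x53, 0x03, 0xb6, 0xdd, 0xd5]

RES = [0x53, 0x82, 0x7b, 0x53, 0x03, 0xb6, 0xdd, 0xd5]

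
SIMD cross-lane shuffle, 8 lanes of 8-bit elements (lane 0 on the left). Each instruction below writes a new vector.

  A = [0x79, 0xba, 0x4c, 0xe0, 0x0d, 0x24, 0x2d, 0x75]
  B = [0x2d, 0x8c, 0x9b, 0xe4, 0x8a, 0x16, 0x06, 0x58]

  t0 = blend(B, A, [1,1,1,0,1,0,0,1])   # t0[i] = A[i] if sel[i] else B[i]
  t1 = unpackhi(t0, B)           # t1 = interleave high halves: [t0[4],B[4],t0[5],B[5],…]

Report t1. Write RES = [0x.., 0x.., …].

RES = [0x0d, 0x8a, 0x16, 0x16, 0x06, 0x06, 0x75, 0x58]

→ t0 |79|ba|4c|e4|0d|16|06|75|
→ t1 |0d|8a|16|16|06|06|75|58|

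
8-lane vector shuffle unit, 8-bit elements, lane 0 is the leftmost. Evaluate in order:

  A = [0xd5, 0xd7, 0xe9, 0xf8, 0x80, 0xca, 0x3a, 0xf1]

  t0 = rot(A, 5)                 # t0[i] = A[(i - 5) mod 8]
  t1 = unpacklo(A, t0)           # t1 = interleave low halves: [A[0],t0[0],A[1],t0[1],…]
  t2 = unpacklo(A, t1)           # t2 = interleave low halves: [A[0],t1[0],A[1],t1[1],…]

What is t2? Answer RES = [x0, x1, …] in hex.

→ t0 |f8|80|ca|3a|f1|d5|d7|e9|
→ t1 |d5|f8|d7|80|e9|ca|f8|3a|
→ t2 |d5|d5|d7|f8|e9|d7|f8|80|

RES = [ 0xd5  0xd5  0xd7  0xf8  0xe9  0xd7  0xf8  0x80 ]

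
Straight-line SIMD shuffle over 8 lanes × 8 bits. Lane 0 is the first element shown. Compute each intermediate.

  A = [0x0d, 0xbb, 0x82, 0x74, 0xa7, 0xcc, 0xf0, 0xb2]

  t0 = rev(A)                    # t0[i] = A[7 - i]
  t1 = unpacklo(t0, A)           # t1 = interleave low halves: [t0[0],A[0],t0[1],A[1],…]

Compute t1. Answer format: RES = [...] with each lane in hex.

t0 = [0xb2, 0xf0, 0xcc, 0xa7, 0x74, 0x82, 0xbb, 0x0d]
t1 = [0xb2, 0x0d, 0xf0, 0xbb, 0xcc, 0x82, 0xa7, 0x74]

RES = [0xb2, 0x0d, 0xf0, 0xbb, 0xcc, 0x82, 0xa7, 0x74]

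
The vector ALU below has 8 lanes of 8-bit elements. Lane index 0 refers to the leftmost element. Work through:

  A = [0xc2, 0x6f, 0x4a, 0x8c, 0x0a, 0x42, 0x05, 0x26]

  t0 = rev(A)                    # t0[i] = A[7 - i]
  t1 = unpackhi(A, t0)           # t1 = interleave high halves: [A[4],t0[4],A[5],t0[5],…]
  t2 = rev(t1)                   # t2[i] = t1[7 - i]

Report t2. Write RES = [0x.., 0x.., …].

RES = [ 0xc2  0x26  0x6f  0x05  0x4a  0x42  0x8c  0x0a ]

t0 = [0x26, 0x05, 0x42, 0x0a, 0x8c, 0x4a, 0x6f, 0xc2]
t1 = [0x0a, 0x8c, 0x42, 0x4a, 0x05, 0x6f, 0x26, 0xc2]
t2 = [0xc2, 0x26, 0x6f, 0x05, 0x4a, 0x42, 0x8c, 0x0a]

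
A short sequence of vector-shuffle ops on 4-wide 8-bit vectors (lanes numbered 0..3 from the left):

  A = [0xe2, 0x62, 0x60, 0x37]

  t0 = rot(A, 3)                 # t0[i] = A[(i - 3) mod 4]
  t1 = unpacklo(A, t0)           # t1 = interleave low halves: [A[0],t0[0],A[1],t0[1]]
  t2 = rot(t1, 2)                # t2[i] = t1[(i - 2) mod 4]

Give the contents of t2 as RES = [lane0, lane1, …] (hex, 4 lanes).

→ t0 |62|60|37|e2|
→ t1 |e2|62|62|60|
→ t2 |62|60|e2|62|

RES = [ 0x62  0x60  0xe2  0x62 ]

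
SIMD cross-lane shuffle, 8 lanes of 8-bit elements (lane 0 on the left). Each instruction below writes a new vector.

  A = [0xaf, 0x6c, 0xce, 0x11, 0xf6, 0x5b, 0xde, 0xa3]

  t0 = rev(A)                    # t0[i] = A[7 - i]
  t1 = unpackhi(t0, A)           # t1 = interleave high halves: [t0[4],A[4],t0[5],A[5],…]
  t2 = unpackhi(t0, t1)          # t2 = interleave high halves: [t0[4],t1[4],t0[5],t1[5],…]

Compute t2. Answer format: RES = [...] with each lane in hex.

RES = [ 0x11  0x6c  0xce  0xde  0x6c  0xaf  0xaf  0xa3 ]

  t0: a3 de 5b f6 11 ce 6c af
  t1: 11 f6 ce 5b 6c de af a3
  t2: 11 6c ce de 6c af af a3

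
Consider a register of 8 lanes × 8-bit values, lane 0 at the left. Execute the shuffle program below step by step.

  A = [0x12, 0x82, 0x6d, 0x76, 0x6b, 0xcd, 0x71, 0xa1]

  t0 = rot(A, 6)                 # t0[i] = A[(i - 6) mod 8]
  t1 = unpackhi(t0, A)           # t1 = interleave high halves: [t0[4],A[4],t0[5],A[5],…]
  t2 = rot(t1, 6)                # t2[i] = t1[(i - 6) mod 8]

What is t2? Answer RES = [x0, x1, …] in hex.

→ t0 |6d|76|6b|cd|71|a1|12|82|
→ t1 |71|6b|a1|cd|12|71|82|a1|
→ t2 |a1|cd|12|71|82|a1|71|6b|

RES = [ 0xa1  0xcd  0x12  0x71  0x82  0xa1  0x71  0x6b ]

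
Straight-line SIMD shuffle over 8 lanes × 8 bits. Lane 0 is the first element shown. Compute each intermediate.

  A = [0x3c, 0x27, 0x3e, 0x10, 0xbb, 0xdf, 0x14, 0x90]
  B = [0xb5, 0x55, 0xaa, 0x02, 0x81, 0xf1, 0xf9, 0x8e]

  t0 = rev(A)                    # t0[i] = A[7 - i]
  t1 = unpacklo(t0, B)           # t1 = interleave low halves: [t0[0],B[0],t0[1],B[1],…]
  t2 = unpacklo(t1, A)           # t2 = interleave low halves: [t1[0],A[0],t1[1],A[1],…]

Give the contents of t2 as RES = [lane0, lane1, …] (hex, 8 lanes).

RES = [ 0x90  0x3c  0xb5  0x27  0x14  0x3e  0x55  0x10 ]

t0 = [0x90, 0x14, 0xdf, 0xbb, 0x10, 0x3e, 0x27, 0x3c]
t1 = [0x90, 0xb5, 0x14, 0x55, 0xdf, 0xaa, 0xbb, 0x02]
t2 = [0x90, 0x3c, 0xb5, 0x27, 0x14, 0x3e, 0x55, 0x10]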